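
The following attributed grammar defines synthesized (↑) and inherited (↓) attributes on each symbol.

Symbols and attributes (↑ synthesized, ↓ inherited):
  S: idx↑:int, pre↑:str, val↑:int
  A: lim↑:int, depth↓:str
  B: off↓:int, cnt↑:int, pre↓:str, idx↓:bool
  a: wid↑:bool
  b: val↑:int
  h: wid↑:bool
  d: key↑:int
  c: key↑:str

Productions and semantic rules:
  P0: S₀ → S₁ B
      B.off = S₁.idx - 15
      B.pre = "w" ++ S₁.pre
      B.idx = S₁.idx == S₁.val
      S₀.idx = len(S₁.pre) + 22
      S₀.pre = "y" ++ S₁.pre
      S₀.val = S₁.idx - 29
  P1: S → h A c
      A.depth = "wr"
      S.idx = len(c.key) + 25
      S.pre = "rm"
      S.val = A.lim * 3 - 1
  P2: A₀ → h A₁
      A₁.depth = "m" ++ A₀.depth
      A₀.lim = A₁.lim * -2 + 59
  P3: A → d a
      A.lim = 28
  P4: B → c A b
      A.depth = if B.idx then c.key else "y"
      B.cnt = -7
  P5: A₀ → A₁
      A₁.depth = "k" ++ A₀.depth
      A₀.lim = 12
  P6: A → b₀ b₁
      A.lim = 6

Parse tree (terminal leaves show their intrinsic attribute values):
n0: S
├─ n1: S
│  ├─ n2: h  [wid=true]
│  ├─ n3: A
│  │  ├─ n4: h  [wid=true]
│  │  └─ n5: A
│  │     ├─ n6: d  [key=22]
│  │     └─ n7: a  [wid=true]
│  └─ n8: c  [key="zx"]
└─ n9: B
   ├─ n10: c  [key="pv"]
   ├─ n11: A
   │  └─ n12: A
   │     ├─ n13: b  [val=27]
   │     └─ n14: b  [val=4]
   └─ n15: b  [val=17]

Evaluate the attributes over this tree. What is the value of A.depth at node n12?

"ky"

1. n2.wid = true  [terminal]
2. n3.depth = "wr"  ["wr"]
3. n4.wid = true  [terminal]
4. n5.depth = "mwr"  ["m" ++ A₀.depth]
5. n6.key = 22  [terminal]
6. n7.wid = true  [terminal]
7. n5.lim = 28  [28]
8. n3.lim = 3  [A₁.lim * -2 + 59]
9. n8.key = "zx"  [terminal]
10. n1.idx = 27  [len(c.key) + 25]
11. n1.pre = "rm"  ["rm"]
12. n1.val = 8  [A.lim * 3 - 1]
13. n9.off = 12  [S₁.idx - 15]
14. n9.pre = "wrm"  ["w" ++ S₁.pre]
15. n9.idx = false  [S₁.idx == S₁.val]
16. n10.key = "pv"  [terminal]
17. n11.depth = "y"  [if B.idx then c.key else "y"]
18. n12.depth = "ky"  ["k" ++ A₀.depth]
19. n13.val = 27  [terminal]
20. n14.val = 4  [terminal]
21. n12.lim = 6  [6]
22. n11.lim = 12  [12]
23. n15.val = 17  [terminal]
24. n9.cnt = -7  [-7]
25. n0.idx = 24  [len(S₁.pre) + 22]
26. n0.pre = "yrm"  ["y" ++ S₁.pre]
27. n0.val = -2  [S₁.idx - 29]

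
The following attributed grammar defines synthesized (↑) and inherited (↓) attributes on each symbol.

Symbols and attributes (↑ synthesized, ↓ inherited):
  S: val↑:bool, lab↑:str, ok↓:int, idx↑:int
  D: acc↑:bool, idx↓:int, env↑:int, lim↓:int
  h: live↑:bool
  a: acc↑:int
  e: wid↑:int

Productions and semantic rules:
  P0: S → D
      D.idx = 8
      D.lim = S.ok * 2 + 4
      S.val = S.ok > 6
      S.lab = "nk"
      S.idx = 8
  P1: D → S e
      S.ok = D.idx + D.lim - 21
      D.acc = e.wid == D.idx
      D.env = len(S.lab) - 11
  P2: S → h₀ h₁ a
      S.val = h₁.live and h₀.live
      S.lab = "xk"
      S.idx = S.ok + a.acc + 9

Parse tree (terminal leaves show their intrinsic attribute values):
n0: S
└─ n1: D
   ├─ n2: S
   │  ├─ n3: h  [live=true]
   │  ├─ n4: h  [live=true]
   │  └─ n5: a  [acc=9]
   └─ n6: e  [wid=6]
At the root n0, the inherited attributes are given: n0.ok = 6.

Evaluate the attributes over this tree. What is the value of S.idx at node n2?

1. n0.ok = 6  [given at root]
2. n1.idx = 8  [8]
3. n1.lim = 16  [S.ok * 2 + 4]
4. n2.ok = 3  [D.idx + D.lim - 21]
5. n3.live = true  [terminal]
6. n4.live = true  [terminal]
7. n5.acc = 9  [terminal]
8. n2.val = true  [h₁.live and h₀.live]
9. n2.lab = "xk"  ["xk"]
10. n2.idx = 21  [S.ok + a.acc + 9]
11. n6.wid = 6  [terminal]
12. n1.acc = false  [e.wid == D.idx]
13. n1.env = -9  [len(S.lab) - 11]
14. n0.val = false  [S.ok > 6]
15. n0.lab = "nk"  ["nk"]
16. n0.idx = 8  [8]

21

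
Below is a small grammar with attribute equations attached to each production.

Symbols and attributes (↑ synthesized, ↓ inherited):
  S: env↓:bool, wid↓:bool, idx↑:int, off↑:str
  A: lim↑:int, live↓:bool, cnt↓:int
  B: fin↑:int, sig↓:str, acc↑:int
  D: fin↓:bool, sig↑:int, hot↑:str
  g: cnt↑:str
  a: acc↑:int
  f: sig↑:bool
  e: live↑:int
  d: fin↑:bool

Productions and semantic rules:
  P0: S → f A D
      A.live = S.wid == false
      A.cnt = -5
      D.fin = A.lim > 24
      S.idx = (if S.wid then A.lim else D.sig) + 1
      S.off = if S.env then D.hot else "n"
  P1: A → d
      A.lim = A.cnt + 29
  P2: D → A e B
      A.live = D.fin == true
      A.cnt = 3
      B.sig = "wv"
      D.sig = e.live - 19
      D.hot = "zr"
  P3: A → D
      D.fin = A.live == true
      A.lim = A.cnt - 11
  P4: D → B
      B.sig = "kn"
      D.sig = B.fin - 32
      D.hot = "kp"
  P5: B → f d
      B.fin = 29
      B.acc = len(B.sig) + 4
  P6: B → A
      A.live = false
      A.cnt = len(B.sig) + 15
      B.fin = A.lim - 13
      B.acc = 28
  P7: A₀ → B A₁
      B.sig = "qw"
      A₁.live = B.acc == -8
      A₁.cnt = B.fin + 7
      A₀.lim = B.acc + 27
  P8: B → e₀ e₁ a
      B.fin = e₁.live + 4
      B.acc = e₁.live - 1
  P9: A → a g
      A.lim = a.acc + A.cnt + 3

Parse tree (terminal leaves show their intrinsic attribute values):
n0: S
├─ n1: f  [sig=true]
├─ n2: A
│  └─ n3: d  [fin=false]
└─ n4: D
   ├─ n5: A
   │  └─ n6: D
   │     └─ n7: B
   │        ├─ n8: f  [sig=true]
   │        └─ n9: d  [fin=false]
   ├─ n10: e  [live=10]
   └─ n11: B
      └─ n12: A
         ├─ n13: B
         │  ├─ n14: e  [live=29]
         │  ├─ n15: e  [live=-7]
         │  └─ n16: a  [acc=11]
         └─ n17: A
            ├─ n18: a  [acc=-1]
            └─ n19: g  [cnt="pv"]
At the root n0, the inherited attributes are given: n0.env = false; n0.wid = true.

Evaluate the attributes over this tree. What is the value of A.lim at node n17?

6

1. n0.env = false  [given at root]
2. n0.wid = true  [given at root]
3. n1.sig = true  [terminal]
4. n2.live = false  [S.wid == false]
5. n2.cnt = -5  [-5]
6. n3.fin = false  [terminal]
7. n2.lim = 24  [A.cnt + 29]
8. n4.fin = false  [A.lim > 24]
9. n5.live = false  [D.fin == true]
10. n5.cnt = 3  [3]
11. n6.fin = false  [A.live == true]
12. n7.sig = "kn"  ["kn"]
13. n8.sig = true  [terminal]
14. n9.fin = false  [terminal]
15. n7.fin = 29  [29]
16. n7.acc = 6  [len(B.sig) + 4]
17. n6.sig = -3  [B.fin - 32]
18. n6.hot = "kp"  ["kp"]
19. n5.lim = -8  [A.cnt - 11]
20. n10.live = 10  [terminal]
21. n11.sig = "wv"  ["wv"]
22. n12.live = false  [false]
23. n12.cnt = 17  [len(B.sig) + 15]
24. n13.sig = "qw"  ["qw"]
25. n14.live = 29  [terminal]
26. n15.live = -7  [terminal]
27. n16.acc = 11  [terminal]
28. n13.fin = -3  [e₁.live + 4]
29. n13.acc = -8  [e₁.live - 1]
30. n17.live = true  [B.acc == -8]
31. n17.cnt = 4  [B.fin + 7]
32. n18.acc = -1  [terminal]
33. n19.cnt = "pv"  [terminal]
34. n17.lim = 6  [a.acc + A.cnt + 3]
35. n12.lim = 19  [B.acc + 27]
36. n11.fin = 6  [A.lim - 13]
37. n11.acc = 28  [28]
38. n4.sig = -9  [e.live - 19]
39. n4.hot = "zr"  ["zr"]
40. n0.idx = 25  [(if S.wid then A.lim else D.sig) + 1]
41. n0.off = "n"  [if S.env then D.hot else "n"]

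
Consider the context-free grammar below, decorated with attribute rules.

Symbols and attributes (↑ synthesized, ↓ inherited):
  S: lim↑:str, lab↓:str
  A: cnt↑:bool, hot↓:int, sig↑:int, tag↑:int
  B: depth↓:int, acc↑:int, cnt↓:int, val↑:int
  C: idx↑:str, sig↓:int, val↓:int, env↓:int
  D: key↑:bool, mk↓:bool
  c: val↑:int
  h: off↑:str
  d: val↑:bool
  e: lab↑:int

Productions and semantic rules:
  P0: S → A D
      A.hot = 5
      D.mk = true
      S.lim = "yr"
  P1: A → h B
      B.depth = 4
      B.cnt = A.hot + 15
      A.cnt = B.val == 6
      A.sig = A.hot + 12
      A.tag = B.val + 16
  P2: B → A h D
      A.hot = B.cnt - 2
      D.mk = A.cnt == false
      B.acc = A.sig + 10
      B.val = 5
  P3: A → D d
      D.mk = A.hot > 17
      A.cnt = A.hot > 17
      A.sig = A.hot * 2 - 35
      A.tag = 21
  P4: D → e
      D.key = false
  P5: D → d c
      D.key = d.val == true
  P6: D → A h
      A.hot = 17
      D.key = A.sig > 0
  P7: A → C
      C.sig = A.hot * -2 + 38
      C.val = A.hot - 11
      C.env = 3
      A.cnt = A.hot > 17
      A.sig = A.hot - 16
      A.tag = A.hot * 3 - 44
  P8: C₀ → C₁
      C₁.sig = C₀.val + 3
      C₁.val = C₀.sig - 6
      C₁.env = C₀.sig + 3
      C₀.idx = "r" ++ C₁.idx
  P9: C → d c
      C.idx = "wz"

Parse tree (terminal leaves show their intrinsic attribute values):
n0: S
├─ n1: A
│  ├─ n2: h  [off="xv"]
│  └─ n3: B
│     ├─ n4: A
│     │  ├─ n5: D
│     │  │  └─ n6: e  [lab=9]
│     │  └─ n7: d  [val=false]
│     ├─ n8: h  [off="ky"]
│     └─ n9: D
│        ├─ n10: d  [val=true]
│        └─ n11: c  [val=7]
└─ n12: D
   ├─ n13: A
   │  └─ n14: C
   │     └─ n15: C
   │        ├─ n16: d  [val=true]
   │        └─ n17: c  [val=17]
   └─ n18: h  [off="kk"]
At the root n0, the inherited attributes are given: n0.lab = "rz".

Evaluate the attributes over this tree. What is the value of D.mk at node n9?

1. n0.lab = "rz"  [given at root]
2. n1.hot = 5  [5]
3. n2.off = "xv"  [terminal]
4. n3.depth = 4  [4]
5. n3.cnt = 20  [A.hot + 15]
6. n4.hot = 18  [B.cnt - 2]
7. n5.mk = true  [A.hot > 17]
8. n6.lab = 9  [terminal]
9. n5.key = false  [false]
10. n7.val = false  [terminal]
11. n4.cnt = true  [A.hot > 17]
12. n4.sig = 1  [A.hot * 2 - 35]
13. n4.tag = 21  [21]
14. n8.off = "ky"  [terminal]
15. n9.mk = false  [A.cnt == false]
16. n10.val = true  [terminal]
17. n11.val = 7  [terminal]
18. n9.key = true  [d.val == true]
19. n3.acc = 11  [A.sig + 10]
20. n3.val = 5  [5]
21. n1.cnt = false  [B.val == 6]
22. n1.sig = 17  [A.hot + 12]
23. n1.tag = 21  [B.val + 16]
24. n12.mk = true  [true]
25. n13.hot = 17  [17]
26. n14.sig = 4  [A.hot * -2 + 38]
27. n14.val = 6  [A.hot - 11]
28. n14.env = 3  [3]
29. n15.sig = 9  [C₀.val + 3]
30. n15.val = -2  [C₀.sig - 6]
31. n15.env = 7  [C₀.sig + 3]
32. n16.val = true  [terminal]
33. n17.val = 17  [terminal]
34. n15.idx = "wz"  ["wz"]
35. n14.idx = "rwz"  ["r" ++ C₁.idx]
36. n13.cnt = false  [A.hot > 17]
37. n13.sig = 1  [A.hot - 16]
38. n13.tag = 7  [A.hot * 3 - 44]
39. n18.off = "kk"  [terminal]
40. n12.key = true  [A.sig > 0]
41. n0.lim = "yr"  ["yr"]

false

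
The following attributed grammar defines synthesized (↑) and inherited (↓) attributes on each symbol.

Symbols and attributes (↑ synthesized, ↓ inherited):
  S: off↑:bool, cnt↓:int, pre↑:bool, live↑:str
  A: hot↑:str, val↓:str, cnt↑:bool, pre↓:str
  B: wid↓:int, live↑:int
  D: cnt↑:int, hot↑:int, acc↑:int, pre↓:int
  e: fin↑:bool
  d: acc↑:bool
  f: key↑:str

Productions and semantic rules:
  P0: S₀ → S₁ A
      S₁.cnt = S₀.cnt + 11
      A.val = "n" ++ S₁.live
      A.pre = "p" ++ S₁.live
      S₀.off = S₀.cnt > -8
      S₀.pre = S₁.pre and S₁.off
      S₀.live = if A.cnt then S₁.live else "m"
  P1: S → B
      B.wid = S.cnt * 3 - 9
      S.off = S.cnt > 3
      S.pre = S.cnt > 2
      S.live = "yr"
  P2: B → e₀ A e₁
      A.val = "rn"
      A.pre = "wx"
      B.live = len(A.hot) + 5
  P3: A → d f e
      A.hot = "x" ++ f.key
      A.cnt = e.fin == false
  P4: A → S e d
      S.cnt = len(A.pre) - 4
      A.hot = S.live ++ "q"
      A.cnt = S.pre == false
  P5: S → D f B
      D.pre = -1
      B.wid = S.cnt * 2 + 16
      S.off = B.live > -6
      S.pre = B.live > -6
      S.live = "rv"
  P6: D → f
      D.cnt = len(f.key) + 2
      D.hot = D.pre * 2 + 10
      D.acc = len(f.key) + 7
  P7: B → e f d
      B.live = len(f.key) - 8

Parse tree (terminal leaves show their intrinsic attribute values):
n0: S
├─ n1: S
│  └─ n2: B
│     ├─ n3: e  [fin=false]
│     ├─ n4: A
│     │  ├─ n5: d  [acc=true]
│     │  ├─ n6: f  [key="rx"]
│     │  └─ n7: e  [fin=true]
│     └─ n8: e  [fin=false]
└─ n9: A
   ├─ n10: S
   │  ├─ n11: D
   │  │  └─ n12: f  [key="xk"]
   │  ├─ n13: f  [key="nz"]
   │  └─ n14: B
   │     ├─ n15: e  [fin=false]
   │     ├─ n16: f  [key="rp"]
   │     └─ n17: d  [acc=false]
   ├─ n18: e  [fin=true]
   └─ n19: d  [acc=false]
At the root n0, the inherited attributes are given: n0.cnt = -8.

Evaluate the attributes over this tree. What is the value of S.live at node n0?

1. n0.cnt = -8  [given at root]
2. n1.cnt = 3  [S₀.cnt + 11]
3. n2.wid = 0  [S.cnt * 3 - 9]
4. n3.fin = false  [terminal]
5. n4.val = "rn"  ["rn"]
6. n4.pre = "wx"  ["wx"]
7. n5.acc = true  [terminal]
8. n6.key = "rx"  [terminal]
9. n7.fin = true  [terminal]
10. n4.hot = "xrx"  ["x" ++ f.key]
11. n4.cnt = false  [e.fin == false]
12. n8.fin = false  [terminal]
13. n2.live = 8  [len(A.hot) + 5]
14. n1.off = false  [S.cnt > 3]
15. n1.pre = true  [S.cnt > 2]
16. n1.live = "yr"  ["yr"]
17. n9.val = "nyr"  ["n" ++ S₁.live]
18. n9.pre = "pyr"  ["p" ++ S₁.live]
19. n10.cnt = -1  [len(A.pre) - 4]
20. n11.pre = -1  [-1]
21. n12.key = "xk"  [terminal]
22. n11.cnt = 4  [len(f.key) + 2]
23. n11.hot = 8  [D.pre * 2 + 10]
24. n11.acc = 9  [len(f.key) + 7]
25. n13.key = "nz"  [terminal]
26. n14.wid = 14  [S.cnt * 2 + 16]
27. n15.fin = false  [terminal]
28. n16.key = "rp"  [terminal]
29. n17.acc = false  [terminal]
30. n14.live = -6  [len(f.key) - 8]
31. n10.off = false  [B.live > -6]
32. n10.pre = false  [B.live > -6]
33. n10.live = "rv"  ["rv"]
34. n18.fin = true  [terminal]
35. n19.acc = false  [terminal]
36. n9.hot = "rvq"  [S.live ++ "q"]
37. n9.cnt = true  [S.pre == false]
38. n0.off = false  [S₀.cnt > -8]
39. n0.pre = false  [S₁.pre and S₁.off]
40. n0.live = "yr"  [if A.cnt then S₁.live else "m"]

"yr"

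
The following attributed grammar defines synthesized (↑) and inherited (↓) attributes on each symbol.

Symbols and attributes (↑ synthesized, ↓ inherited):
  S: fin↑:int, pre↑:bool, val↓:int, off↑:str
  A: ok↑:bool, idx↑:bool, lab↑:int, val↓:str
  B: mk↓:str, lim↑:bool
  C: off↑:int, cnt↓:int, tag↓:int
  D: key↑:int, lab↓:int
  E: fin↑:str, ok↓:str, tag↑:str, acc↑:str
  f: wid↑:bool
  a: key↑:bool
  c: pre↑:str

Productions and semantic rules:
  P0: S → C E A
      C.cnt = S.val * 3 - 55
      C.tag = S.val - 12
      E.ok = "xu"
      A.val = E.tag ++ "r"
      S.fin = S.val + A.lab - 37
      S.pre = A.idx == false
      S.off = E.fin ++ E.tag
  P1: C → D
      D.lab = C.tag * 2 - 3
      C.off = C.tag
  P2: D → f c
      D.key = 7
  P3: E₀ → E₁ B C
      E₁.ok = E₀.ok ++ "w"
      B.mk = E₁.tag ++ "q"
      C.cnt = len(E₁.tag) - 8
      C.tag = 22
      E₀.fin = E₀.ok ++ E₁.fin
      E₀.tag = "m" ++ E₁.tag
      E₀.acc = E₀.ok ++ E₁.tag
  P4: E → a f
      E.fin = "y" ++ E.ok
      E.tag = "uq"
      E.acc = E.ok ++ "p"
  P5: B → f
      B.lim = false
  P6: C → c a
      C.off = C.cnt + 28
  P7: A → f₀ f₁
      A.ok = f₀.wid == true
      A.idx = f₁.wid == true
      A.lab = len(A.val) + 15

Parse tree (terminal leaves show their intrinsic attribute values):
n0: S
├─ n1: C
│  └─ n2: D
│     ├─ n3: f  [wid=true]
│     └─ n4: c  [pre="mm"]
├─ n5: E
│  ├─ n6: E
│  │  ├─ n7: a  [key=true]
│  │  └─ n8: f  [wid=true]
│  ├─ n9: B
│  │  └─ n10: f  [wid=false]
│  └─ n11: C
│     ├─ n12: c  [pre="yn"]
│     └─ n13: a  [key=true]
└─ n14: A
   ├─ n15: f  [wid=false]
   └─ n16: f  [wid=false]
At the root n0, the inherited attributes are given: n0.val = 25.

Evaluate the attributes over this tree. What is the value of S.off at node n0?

1. n0.val = 25  [given at root]
2. n1.cnt = 20  [S.val * 3 - 55]
3. n1.tag = 13  [S.val - 12]
4. n2.lab = 23  [C.tag * 2 - 3]
5. n3.wid = true  [terminal]
6. n4.pre = "mm"  [terminal]
7. n2.key = 7  [7]
8. n1.off = 13  [C.tag]
9. n5.ok = "xu"  ["xu"]
10. n6.ok = "xuw"  [E₀.ok ++ "w"]
11. n7.key = true  [terminal]
12. n8.wid = true  [terminal]
13. n6.fin = "yxuw"  ["y" ++ E.ok]
14. n6.tag = "uq"  ["uq"]
15. n6.acc = "xuwp"  [E.ok ++ "p"]
16. n9.mk = "uqq"  [E₁.tag ++ "q"]
17. n10.wid = false  [terminal]
18. n9.lim = false  [false]
19. n11.cnt = -6  [len(E₁.tag) - 8]
20. n11.tag = 22  [22]
21. n12.pre = "yn"  [terminal]
22. n13.key = true  [terminal]
23. n11.off = 22  [C.cnt + 28]
24. n5.fin = "xuyxuw"  [E₀.ok ++ E₁.fin]
25. n5.tag = "muq"  ["m" ++ E₁.tag]
26. n5.acc = "xuuq"  [E₀.ok ++ E₁.tag]
27. n14.val = "muqr"  [E.tag ++ "r"]
28. n15.wid = false  [terminal]
29. n16.wid = false  [terminal]
30. n14.ok = false  [f₀.wid == true]
31. n14.idx = false  [f₁.wid == true]
32. n14.lab = 19  [len(A.val) + 15]
33. n0.fin = 7  [S.val + A.lab - 37]
34. n0.pre = true  [A.idx == false]
35. n0.off = "xuyxuwmuq"  [E.fin ++ E.tag]

"xuyxuwmuq"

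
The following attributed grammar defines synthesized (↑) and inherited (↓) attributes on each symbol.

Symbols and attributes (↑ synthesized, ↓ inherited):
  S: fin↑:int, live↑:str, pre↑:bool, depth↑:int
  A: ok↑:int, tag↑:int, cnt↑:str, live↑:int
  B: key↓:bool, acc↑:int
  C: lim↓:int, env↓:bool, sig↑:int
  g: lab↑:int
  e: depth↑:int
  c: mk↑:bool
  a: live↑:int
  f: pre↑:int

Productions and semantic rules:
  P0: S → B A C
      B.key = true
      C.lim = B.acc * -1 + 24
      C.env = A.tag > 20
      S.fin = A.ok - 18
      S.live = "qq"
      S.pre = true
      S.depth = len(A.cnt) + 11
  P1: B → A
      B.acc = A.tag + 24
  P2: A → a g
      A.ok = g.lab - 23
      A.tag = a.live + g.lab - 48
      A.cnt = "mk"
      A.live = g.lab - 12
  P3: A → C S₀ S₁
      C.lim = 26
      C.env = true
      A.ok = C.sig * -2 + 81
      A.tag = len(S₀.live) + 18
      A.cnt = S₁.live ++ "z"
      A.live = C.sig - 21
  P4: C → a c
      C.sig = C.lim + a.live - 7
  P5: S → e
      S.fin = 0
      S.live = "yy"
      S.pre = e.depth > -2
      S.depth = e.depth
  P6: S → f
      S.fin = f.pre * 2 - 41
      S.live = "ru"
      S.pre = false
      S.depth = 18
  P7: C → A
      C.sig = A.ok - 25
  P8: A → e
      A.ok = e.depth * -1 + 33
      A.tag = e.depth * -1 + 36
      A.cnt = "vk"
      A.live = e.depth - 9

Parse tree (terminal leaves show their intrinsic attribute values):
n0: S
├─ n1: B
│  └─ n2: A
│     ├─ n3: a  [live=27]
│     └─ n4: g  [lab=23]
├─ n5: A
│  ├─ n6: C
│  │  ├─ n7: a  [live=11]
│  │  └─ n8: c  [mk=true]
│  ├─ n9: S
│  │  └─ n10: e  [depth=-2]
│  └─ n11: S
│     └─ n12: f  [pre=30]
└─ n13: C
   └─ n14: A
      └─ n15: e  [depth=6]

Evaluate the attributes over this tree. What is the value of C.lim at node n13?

1. n1.key = true  [true]
2. n3.live = 27  [terminal]
3. n4.lab = 23  [terminal]
4. n2.ok = 0  [g.lab - 23]
5. n2.tag = 2  [a.live + g.lab - 48]
6. n2.cnt = "mk"  ["mk"]
7. n2.live = 11  [g.lab - 12]
8. n1.acc = 26  [A.tag + 24]
9. n6.lim = 26  [26]
10. n6.env = true  [true]
11. n7.live = 11  [terminal]
12. n8.mk = true  [terminal]
13. n6.sig = 30  [C.lim + a.live - 7]
14. n10.depth = -2  [terminal]
15. n9.fin = 0  [0]
16. n9.live = "yy"  ["yy"]
17. n9.pre = false  [e.depth > -2]
18. n9.depth = -2  [e.depth]
19. n12.pre = 30  [terminal]
20. n11.fin = 19  [f.pre * 2 - 41]
21. n11.live = "ru"  ["ru"]
22. n11.pre = false  [false]
23. n11.depth = 18  [18]
24. n5.ok = 21  [C.sig * -2 + 81]
25. n5.tag = 20  [len(S₀.live) + 18]
26. n5.cnt = "ruz"  [S₁.live ++ "z"]
27. n5.live = 9  [C.sig - 21]
28. n13.lim = -2  [B.acc * -1 + 24]
29. n13.env = false  [A.tag > 20]
30. n15.depth = 6  [terminal]
31. n14.ok = 27  [e.depth * -1 + 33]
32. n14.tag = 30  [e.depth * -1 + 36]
33. n14.cnt = "vk"  ["vk"]
34. n14.live = -3  [e.depth - 9]
35. n13.sig = 2  [A.ok - 25]
36. n0.fin = 3  [A.ok - 18]
37. n0.live = "qq"  ["qq"]
38. n0.pre = true  [true]
39. n0.depth = 14  [len(A.cnt) + 11]

-2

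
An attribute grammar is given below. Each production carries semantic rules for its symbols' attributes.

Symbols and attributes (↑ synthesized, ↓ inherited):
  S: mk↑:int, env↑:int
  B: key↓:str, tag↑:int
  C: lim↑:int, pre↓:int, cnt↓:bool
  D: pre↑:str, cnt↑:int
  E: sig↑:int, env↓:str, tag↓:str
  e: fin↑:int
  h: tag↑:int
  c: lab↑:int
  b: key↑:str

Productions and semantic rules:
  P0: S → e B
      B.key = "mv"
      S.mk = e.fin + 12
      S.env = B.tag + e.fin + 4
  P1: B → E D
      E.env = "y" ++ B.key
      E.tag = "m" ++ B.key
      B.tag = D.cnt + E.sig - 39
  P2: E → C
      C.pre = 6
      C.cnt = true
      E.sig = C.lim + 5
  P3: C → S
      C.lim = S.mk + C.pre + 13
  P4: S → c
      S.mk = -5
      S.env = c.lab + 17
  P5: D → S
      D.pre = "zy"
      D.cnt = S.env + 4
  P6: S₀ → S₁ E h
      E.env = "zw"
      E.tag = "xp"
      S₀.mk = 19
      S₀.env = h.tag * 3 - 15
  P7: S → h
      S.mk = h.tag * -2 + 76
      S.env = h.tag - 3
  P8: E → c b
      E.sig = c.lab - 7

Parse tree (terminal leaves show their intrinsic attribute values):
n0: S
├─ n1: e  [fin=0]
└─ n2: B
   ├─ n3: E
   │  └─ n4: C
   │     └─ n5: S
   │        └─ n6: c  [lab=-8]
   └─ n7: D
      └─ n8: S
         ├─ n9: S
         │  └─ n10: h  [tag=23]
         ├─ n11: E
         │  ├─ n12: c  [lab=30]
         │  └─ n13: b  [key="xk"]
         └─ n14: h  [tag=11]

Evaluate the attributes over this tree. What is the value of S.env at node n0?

1. n1.fin = 0  [terminal]
2. n2.key = "mv"  ["mv"]
3. n3.env = "ymv"  ["y" ++ B.key]
4. n3.tag = "mmv"  ["m" ++ B.key]
5. n4.pre = 6  [6]
6. n4.cnt = true  [true]
7. n6.lab = -8  [terminal]
8. n5.mk = -5  [-5]
9. n5.env = 9  [c.lab + 17]
10. n4.lim = 14  [S.mk + C.pre + 13]
11. n3.sig = 19  [C.lim + 5]
12. n10.tag = 23  [terminal]
13. n9.mk = 30  [h.tag * -2 + 76]
14. n9.env = 20  [h.tag - 3]
15. n11.env = "zw"  ["zw"]
16. n11.tag = "xp"  ["xp"]
17. n12.lab = 30  [terminal]
18. n13.key = "xk"  [terminal]
19. n11.sig = 23  [c.lab - 7]
20. n14.tag = 11  [terminal]
21. n8.mk = 19  [19]
22. n8.env = 18  [h.tag * 3 - 15]
23. n7.pre = "zy"  ["zy"]
24. n7.cnt = 22  [S.env + 4]
25. n2.tag = 2  [D.cnt + E.sig - 39]
26. n0.mk = 12  [e.fin + 12]
27. n0.env = 6  [B.tag + e.fin + 4]

6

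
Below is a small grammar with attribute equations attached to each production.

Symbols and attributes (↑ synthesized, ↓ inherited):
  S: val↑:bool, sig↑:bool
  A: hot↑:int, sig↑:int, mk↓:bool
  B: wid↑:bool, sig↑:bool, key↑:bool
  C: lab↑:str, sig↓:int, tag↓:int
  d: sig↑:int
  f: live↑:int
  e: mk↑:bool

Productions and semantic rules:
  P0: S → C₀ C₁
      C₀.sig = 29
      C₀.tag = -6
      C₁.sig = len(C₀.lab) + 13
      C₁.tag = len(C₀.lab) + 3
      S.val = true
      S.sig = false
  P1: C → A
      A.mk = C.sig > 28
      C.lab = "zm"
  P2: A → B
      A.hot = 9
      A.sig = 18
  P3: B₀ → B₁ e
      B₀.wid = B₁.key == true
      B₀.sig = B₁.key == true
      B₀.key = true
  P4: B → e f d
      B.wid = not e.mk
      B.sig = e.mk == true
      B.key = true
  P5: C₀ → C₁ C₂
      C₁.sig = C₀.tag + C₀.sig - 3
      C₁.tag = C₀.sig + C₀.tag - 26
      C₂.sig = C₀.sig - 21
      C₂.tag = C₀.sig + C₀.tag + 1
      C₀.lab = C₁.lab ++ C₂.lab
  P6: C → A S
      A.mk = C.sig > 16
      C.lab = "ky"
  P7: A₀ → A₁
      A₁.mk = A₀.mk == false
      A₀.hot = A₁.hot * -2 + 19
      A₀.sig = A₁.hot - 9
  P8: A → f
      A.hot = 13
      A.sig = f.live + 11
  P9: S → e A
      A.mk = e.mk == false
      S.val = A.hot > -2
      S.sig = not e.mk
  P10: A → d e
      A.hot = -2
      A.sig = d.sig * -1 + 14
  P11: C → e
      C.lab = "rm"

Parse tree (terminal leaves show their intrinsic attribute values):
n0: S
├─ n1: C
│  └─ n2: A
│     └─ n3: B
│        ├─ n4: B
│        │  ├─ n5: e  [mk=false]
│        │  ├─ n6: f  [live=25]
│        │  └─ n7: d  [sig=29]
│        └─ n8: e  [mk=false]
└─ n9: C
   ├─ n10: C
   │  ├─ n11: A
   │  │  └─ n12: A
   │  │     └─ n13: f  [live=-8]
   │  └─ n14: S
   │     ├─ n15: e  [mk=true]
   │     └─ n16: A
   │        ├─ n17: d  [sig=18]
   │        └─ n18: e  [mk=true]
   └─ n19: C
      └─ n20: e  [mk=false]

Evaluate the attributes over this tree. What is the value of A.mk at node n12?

1. n1.sig = 29  [29]
2. n1.tag = -6  [-6]
3. n2.mk = true  [C.sig > 28]
4. n5.mk = false  [terminal]
5. n6.live = 25  [terminal]
6. n7.sig = 29  [terminal]
7. n4.wid = true  [not e.mk]
8. n4.sig = false  [e.mk == true]
9. n4.key = true  [true]
10. n8.mk = false  [terminal]
11. n3.wid = true  [B₁.key == true]
12. n3.sig = true  [B₁.key == true]
13. n3.key = true  [true]
14. n2.hot = 9  [9]
15. n2.sig = 18  [18]
16. n1.lab = "zm"  ["zm"]
17. n9.sig = 15  [len(C₀.lab) + 13]
18. n9.tag = 5  [len(C₀.lab) + 3]
19. n10.sig = 17  [C₀.tag + C₀.sig - 3]
20. n10.tag = -6  [C₀.sig + C₀.tag - 26]
21. n11.mk = true  [C.sig > 16]
22. n12.mk = false  [A₀.mk == false]
23. n13.live = -8  [terminal]
24. n12.hot = 13  [13]
25. n12.sig = 3  [f.live + 11]
26. n11.hot = -7  [A₁.hot * -2 + 19]
27. n11.sig = 4  [A₁.hot - 9]
28. n15.mk = true  [terminal]
29. n16.mk = false  [e.mk == false]
30. n17.sig = 18  [terminal]
31. n18.mk = true  [terminal]
32. n16.hot = -2  [-2]
33. n16.sig = -4  [d.sig * -1 + 14]
34. n14.val = false  [A.hot > -2]
35. n14.sig = false  [not e.mk]
36. n10.lab = "ky"  ["ky"]
37. n19.sig = -6  [C₀.sig - 21]
38. n19.tag = 21  [C₀.sig + C₀.tag + 1]
39. n20.mk = false  [terminal]
40. n19.lab = "rm"  ["rm"]
41. n9.lab = "kyrm"  [C₁.lab ++ C₂.lab]
42. n0.val = true  [true]
43. n0.sig = false  [false]

false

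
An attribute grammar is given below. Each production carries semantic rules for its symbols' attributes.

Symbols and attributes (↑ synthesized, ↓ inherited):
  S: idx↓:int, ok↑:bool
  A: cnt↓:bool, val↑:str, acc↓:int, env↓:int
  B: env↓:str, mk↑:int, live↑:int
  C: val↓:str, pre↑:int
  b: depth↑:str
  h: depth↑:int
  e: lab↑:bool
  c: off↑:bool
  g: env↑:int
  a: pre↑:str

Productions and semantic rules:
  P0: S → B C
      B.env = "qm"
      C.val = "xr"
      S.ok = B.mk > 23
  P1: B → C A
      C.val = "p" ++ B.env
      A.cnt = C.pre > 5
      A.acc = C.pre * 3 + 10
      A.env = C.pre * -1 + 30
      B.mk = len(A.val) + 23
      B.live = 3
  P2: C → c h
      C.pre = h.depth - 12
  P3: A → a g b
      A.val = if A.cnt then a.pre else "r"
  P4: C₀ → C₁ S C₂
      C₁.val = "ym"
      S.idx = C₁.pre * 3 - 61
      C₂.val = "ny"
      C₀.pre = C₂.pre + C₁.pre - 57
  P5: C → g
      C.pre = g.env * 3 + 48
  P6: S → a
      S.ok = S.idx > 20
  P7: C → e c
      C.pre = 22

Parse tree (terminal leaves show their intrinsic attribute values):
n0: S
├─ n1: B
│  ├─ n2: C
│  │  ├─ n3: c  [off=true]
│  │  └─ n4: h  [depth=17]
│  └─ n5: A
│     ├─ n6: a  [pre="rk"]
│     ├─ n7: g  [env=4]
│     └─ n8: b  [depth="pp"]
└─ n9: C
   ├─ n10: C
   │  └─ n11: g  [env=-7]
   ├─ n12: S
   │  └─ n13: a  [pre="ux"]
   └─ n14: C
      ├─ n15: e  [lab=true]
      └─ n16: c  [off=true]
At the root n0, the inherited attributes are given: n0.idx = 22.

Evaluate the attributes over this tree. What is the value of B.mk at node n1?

24

1. n0.idx = 22  [given at root]
2. n1.env = "qm"  ["qm"]
3. n2.val = "pqm"  ["p" ++ B.env]
4. n3.off = true  [terminal]
5. n4.depth = 17  [terminal]
6. n2.pre = 5  [h.depth - 12]
7. n5.cnt = false  [C.pre > 5]
8. n5.acc = 25  [C.pre * 3 + 10]
9. n5.env = 25  [C.pre * -1 + 30]
10. n6.pre = "rk"  [terminal]
11. n7.env = 4  [terminal]
12. n8.depth = "pp"  [terminal]
13. n5.val = "r"  [if A.cnt then a.pre else "r"]
14. n1.mk = 24  [len(A.val) + 23]
15. n1.live = 3  [3]
16. n9.val = "xr"  ["xr"]
17. n10.val = "ym"  ["ym"]
18. n11.env = -7  [terminal]
19. n10.pre = 27  [g.env * 3 + 48]
20. n12.idx = 20  [C₁.pre * 3 - 61]
21. n13.pre = "ux"  [terminal]
22. n12.ok = false  [S.idx > 20]
23. n14.val = "ny"  ["ny"]
24. n15.lab = true  [terminal]
25. n16.off = true  [terminal]
26. n14.pre = 22  [22]
27. n9.pre = -8  [C₂.pre + C₁.pre - 57]
28. n0.ok = true  [B.mk > 23]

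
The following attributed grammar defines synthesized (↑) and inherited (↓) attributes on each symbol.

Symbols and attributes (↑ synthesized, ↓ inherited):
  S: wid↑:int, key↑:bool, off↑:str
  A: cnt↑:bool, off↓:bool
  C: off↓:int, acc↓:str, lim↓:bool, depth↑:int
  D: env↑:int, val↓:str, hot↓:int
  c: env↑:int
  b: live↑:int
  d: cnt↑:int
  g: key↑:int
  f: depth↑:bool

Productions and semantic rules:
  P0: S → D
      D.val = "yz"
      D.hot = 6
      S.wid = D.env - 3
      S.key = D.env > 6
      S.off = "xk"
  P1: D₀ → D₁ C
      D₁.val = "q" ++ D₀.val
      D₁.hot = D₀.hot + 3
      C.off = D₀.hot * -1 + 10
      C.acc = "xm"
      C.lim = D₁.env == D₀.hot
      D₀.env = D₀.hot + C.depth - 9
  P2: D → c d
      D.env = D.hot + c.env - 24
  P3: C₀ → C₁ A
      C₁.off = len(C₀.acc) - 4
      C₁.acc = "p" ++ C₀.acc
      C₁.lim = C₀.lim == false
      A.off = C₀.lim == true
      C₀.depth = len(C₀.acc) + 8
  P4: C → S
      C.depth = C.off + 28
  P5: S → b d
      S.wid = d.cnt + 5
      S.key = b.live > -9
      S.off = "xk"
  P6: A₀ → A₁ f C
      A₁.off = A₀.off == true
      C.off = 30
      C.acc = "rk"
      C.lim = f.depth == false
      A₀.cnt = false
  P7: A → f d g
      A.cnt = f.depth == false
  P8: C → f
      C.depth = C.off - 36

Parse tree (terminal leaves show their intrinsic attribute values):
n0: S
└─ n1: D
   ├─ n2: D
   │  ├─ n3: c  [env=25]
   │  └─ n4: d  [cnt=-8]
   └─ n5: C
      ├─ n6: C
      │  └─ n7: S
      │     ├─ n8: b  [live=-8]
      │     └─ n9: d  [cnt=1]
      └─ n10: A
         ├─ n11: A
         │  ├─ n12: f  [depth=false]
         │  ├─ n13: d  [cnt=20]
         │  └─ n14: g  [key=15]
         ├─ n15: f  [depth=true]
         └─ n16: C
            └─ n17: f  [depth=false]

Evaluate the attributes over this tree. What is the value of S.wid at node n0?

4

1. n1.val = "yz"  ["yz"]
2. n1.hot = 6  [6]
3. n2.val = "qyz"  ["q" ++ D₀.val]
4. n2.hot = 9  [D₀.hot + 3]
5. n3.env = 25  [terminal]
6. n4.cnt = -8  [terminal]
7. n2.env = 10  [D.hot + c.env - 24]
8. n5.off = 4  [D₀.hot * -1 + 10]
9. n5.acc = "xm"  ["xm"]
10. n5.lim = false  [D₁.env == D₀.hot]
11. n6.off = -2  [len(C₀.acc) - 4]
12. n6.acc = "pxm"  ["p" ++ C₀.acc]
13. n6.lim = true  [C₀.lim == false]
14. n8.live = -8  [terminal]
15. n9.cnt = 1  [terminal]
16. n7.wid = 6  [d.cnt + 5]
17. n7.key = true  [b.live > -9]
18. n7.off = "xk"  ["xk"]
19. n6.depth = 26  [C.off + 28]
20. n10.off = false  [C₀.lim == true]
21. n11.off = false  [A₀.off == true]
22. n12.depth = false  [terminal]
23. n13.cnt = 20  [terminal]
24. n14.key = 15  [terminal]
25. n11.cnt = true  [f.depth == false]
26. n15.depth = true  [terminal]
27. n16.off = 30  [30]
28. n16.acc = "rk"  ["rk"]
29. n16.lim = false  [f.depth == false]
30. n17.depth = false  [terminal]
31. n16.depth = -6  [C.off - 36]
32. n10.cnt = false  [false]
33. n5.depth = 10  [len(C₀.acc) + 8]
34. n1.env = 7  [D₀.hot + C.depth - 9]
35. n0.wid = 4  [D.env - 3]
36. n0.key = true  [D.env > 6]
37. n0.off = "xk"  ["xk"]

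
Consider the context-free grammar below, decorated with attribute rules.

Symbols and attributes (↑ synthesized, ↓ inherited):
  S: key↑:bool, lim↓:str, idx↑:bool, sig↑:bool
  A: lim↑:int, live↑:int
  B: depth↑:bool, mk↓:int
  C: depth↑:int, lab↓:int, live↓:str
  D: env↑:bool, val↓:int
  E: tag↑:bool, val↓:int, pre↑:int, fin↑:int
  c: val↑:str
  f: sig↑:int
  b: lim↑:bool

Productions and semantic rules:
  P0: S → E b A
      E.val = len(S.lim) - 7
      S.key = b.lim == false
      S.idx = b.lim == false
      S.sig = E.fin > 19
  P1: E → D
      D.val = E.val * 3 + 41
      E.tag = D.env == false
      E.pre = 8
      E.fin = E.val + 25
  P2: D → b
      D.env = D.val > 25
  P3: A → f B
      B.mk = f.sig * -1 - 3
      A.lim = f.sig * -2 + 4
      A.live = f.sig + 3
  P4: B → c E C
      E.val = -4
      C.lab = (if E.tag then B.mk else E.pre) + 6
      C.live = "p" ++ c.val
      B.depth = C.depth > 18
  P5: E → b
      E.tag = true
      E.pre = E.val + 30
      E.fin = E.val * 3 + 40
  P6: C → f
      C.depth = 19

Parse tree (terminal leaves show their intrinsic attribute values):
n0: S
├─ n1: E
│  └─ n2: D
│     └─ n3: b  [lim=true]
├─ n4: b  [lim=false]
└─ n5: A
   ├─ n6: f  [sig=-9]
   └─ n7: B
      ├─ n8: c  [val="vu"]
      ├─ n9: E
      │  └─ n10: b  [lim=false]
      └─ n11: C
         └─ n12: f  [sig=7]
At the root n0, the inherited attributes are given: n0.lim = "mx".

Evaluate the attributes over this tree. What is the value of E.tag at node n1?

false

1. n0.lim = "mx"  [given at root]
2. n1.val = -5  [len(S.lim) - 7]
3. n2.val = 26  [E.val * 3 + 41]
4. n3.lim = true  [terminal]
5. n2.env = true  [D.val > 25]
6. n1.tag = false  [D.env == false]
7. n1.pre = 8  [8]
8. n1.fin = 20  [E.val + 25]
9. n4.lim = false  [terminal]
10. n6.sig = -9  [terminal]
11. n7.mk = 6  [f.sig * -1 - 3]
12. n8.val = "vu"  [terminal]
13. n9.val = -4  [-4]
14. n10.lim = false  [terminal]
15. n9.tag = true  [true]
16. n9.pre = 26  [E.val + 30]
17. n9.fin = 28  [E.val * 3 + 40]
18. n11.lab = 12  [(if E.tag then B.mk else E.pre) + 6]
19. n11.live = "pvu"  ["p" ++ c.val]
20. n12.sig = 7  [terminal]
21. n11.depth = 19  [19]
22. n7.depth = true  [C.depth > 18]
23. n5.lim = 22  [f.sig * -2 + 4]
24. n5.live = -6  [f.sig + 3]
25. n0.key = true  [b.lim == false]
26. n0.idx = true  [b.lim == false]
27. n0.sig = true  [E.fin > 19]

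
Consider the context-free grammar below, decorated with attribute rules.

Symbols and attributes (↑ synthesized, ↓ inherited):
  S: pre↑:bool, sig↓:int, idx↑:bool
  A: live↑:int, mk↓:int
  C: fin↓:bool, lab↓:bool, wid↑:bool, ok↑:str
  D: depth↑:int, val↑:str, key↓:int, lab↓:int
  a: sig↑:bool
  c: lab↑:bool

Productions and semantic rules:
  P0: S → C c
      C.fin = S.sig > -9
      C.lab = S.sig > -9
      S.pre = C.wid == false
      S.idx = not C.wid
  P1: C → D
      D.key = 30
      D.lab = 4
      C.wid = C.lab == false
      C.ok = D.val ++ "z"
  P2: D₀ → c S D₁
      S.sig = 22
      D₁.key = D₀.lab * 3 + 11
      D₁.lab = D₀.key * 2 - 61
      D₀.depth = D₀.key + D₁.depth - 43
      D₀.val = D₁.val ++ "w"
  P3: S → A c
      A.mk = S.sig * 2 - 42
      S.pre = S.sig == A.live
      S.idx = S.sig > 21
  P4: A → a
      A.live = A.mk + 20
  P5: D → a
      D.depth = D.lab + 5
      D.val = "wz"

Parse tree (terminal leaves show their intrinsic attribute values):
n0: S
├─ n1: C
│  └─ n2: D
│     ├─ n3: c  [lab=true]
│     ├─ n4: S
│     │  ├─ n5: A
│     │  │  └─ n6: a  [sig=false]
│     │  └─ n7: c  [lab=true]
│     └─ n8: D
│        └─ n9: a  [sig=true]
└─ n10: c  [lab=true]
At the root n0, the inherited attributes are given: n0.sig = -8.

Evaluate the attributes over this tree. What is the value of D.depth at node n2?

1. n0.sig = -8  [given at root]
2. n1.fin = true  [S.sig > -9]
3. n1.lab = true  [S.sig > -9]
4. n2.key = 30  [30]
5. n2.lab = 4  [4]
6. n3.lab = true  [terminal]
7. n4.sig = 22  [22]
8. n5.mk = 2  [S.sig * 2 - 42]
9. n6.sig = false  [terminal]
10. n5.live = 22  [A.mk + 20]
11. n7.lab = true  [terminal]
12. n4.pre = true  [S.sig == A.live]
13. n4.idx = true  [S.sig > 21]
14. n8.key = 23  [D₀.lab * 3 + 11]
15. n8.lab = -1  [D₀.key * 2 - 61]
16. n9.sig = true  [terminal]
17. n8.depth = 4  [D.lab + 5]
18. n8.val = "wz"  ["wz"]
19. n2.depth = -9  [D₀.key + D₁.depth - 43]
20. n2.val = "wzw"  [D₁.val ++ "w"]
21. n1.wid = false  [C.lab == false]
22. n1.ok = "wzwz"  [D.val ++ "z"]
23. n10.lab = true  [terminal]
24. n0.pre = true  [C.wid == false]
25. n0.idx = true  [not C.wid]

-9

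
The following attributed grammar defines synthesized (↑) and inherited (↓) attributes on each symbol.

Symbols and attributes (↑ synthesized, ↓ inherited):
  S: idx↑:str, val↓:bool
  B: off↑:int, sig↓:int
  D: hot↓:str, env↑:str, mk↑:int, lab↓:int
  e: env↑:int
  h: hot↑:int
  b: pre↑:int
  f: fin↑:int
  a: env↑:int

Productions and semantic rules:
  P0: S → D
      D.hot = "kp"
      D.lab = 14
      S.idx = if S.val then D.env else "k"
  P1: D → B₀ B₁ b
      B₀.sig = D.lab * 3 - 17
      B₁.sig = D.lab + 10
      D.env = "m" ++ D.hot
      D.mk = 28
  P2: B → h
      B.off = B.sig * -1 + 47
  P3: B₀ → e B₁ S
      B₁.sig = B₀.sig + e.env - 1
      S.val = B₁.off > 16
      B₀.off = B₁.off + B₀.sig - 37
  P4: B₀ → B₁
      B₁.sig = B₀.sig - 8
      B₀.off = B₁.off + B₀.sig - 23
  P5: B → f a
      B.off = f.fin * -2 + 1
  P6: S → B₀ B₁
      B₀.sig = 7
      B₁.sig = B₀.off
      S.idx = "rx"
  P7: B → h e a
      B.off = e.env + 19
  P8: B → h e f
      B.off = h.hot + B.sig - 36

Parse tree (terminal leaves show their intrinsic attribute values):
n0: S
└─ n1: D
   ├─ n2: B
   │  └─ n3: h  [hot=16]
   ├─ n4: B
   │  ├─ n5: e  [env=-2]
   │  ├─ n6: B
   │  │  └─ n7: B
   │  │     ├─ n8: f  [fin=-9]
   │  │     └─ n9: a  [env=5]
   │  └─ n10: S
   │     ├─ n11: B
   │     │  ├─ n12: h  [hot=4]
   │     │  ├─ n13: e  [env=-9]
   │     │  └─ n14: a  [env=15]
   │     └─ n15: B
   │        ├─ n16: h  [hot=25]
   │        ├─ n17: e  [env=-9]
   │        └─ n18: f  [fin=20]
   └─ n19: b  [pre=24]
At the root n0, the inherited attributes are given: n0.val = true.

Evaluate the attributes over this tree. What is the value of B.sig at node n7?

13

1. n0.val = true  [given at root]
2. n1.hot = "kp"  ["kp"]
3. n1.lab = 14  [14]
4. n2.sig = 25  [D.lab * 3 - 17]
5. n3.hot = 16  [terminal]
6. n2.off = 22  [B.sig * -1 + 47]
7. n4.sig = 24  [D.lab + 10]
8. n5.env = -2  [terminal]
9. n6.sig = 21  [B₀.sig + e.env - 1]
10. n7.sig = 13  [B₀.sig - 8]
11. n8.fin = -9  [terminal]
12. n9.env = 5  [terminal]
13. n7.off = 19  [f.fin * -2 + 1]
14. n6.off = 17  [B₁.off + B₀.sig - 23]
15. n10.val = true  [B₁.off > 16]
16. n11.sig = 7  [7]
17. n12.hot = 4  [terminal]
18. n13.env = -9  [terminal]
19. n14.env = 15  [terminal]
20. n11.off = 10  [e.env + 19]
21. n15.sig = 10  [B₀.off]
22. n16.hot = 25  [terminal]
23. n17.env = -9  [terminal]
24. n18.fin = 20  [terminal]
25. n15.off = -1  [h.hot + B.sig - 36]
26. n10.idx = "rx"  ["rx"]
27. n4.off = 4  [B₁.off + B₀.sig - 37]
28. n19.pre = 24  [terminal]
29. n1.env = "mkp"  ["m" ++ D.hot]
30. n1.mk = 28  [28]
31. n0.idx = "mkp"  [if S.val then D.env else "k"]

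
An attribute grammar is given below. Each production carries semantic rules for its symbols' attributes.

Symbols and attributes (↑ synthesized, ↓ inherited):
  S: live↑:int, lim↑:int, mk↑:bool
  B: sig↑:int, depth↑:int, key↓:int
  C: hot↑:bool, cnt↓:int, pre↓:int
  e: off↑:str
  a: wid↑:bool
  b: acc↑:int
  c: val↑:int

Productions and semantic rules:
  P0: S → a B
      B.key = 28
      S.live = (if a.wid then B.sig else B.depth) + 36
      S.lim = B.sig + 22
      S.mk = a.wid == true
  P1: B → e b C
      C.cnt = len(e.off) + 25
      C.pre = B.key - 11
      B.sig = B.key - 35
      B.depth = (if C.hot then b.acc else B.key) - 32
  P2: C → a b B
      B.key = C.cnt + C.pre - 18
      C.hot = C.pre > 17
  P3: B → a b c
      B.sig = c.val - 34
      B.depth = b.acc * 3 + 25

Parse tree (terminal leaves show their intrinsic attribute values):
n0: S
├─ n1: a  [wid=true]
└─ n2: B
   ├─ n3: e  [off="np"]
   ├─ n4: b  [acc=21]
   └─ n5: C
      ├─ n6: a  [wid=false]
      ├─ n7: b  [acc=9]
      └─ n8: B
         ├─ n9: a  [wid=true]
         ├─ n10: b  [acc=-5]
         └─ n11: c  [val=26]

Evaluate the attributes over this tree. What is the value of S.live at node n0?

1. n1.wid = true  [terminal]
2. n2.key = 28  [28]
3. n3.off = "np"  [terminal]
4. n4.acc = 21  [terminal]
5. n5.cnt = 27  [len(e.off) + 25]
6. n5.pre = 17  [B.key - 11]
7. n6.wid = false  [terminal]
8. n7.acc = 9  [terminal]
9. n8.key = 26  [C.cnt + C.pre - 18]
10. n9.wid = true  [terminal]
11. n10.acc = -5  [terminal]
12. n11.val = 26  [terminal]
13. n8.sig = -8  [c.val - 34]
14. n8.depth = 10  [b.acc * 3 + 25]
15. n5.hot = false  [C.pre > 17]
16. n2.sig = -7  [B.key - 35]
17. n2.depth = -4  [(if C.hot then b.acc else B.key) - 32]
18. n0.live = 29  [(if a.wid then B.sig else B.depth) + 36]
19. n0.lim = 15  [B.sig + 22]
20. n0.mk = true  [a.wid == true]

29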